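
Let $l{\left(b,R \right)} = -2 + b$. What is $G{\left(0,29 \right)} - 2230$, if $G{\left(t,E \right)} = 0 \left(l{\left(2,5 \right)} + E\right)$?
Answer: $-2230$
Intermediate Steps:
$G{\left(t,E \right)} = 0$ ($G{\left(t,E \right)} = 0 \left(\left(-2 + 2\right) + E\right) = 0 \left(0 + E\right) = 0 E = 0$)
$G{\left(0,29 \right)} - 2230 = 0 - 2230 = -2230$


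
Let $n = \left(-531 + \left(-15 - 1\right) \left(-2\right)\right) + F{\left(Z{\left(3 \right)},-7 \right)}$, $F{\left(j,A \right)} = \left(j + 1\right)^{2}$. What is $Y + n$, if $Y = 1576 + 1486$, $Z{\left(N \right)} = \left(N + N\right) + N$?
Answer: $2663$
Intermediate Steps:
$Z{\left(N \right)} = 3 N$ ($Z{\left(N \right)} = 2 N + N = 3 N$)
$F{\left(j,A \right)} = \left(1 + j\right)^{2}$
$n = -399$ ($n = \left(-531 + \left(-15 - 1\right) \left(-2\right)\right) + \left(1 + 3 \cdot 3\right)^{2} = \left(-531 - -32\right) + \left(1 + 9\right)^{2} = \left(-531 + 32\right) + 10^{2} = -499 + 100 = -399$)
$Y = 3062$
$Y + n = 3062 - 399 = 2663$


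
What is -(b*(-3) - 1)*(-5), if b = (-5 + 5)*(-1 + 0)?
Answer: -5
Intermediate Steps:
b = 0 (b = 0*(-1) = 0)
-(b*(-3) - 1)*(-5) = -(0*(-3) - 1)*(-5) = -(0 - 1)*(-5) = -1*(-1)*(-5) = 1*(-5) = -5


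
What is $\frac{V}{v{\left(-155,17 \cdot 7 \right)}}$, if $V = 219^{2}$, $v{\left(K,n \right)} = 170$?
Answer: $\frac{47961}{170} \approx 282.12$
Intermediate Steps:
$V = 47961$
$\frac{V}{v{\left(-155,17 \cdot 7 \right)}} = \frac{47961}{170}$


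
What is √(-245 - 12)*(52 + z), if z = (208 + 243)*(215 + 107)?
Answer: 145274*I*√257 ≈ 2.3289e+6*I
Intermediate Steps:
z = 145222 (z = 451*322 = 145222)
√(-245 - 12)*(52 + z) = √(-245 - 12)*(52 + 145222) = √(-257)*145274 = (I*√257)*145274 = 145274*I*√257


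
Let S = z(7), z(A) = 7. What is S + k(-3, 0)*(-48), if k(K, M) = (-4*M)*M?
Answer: 7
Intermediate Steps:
S = 7
k(K, M) = -4*M²
S + k(-3, 0)*(-48) = 7 - 4*0²*(-48) = 7 - 4*0*(-48) = 7 + 0*(-48) = 7 + 0 = 7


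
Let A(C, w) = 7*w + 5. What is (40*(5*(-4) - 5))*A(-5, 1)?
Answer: -12000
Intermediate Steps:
A(C, w) = 5 + 7*w
(40*(5*(-4) - 5))*A(-5, 1) = (40*(5*(-4) - 5))*(5 + 7*1) = (40*(-20 - 5))*(5 + 7) = (40*(-25))*12 = -1000*12 = -12000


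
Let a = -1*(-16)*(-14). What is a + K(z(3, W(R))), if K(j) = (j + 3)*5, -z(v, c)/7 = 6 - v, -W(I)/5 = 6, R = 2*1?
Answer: -314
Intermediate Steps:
R = 2
a = -224 (a = 16*(-14) = -224)
W(I) = -30 (W(I) = -5*6 = -30)
z(v, c) = -42 + 7*v (z(v, c) = -7*(6 - v) = -42 + 7*v)
K(j) = 15 + 5*j (K(j) = (3 + j)*5 = 15 + 5*j)
a + K(z(3, W(R))) = -224 + (15 + 5*(-42 + 7*3)) = -224 + (15 + 5*(-42 + 21)) = -224 + (15 + 5*(-21)) = -224 + (15 - 105) = -224 - 90 = -314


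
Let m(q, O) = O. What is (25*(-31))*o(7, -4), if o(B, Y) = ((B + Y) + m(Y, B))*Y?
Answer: 31000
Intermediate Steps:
o(B, Y) = Y*(Y + 2*B) (o(B, Y) = ((B + Y) + B)*Y = (Y + 2*B)*Y = Y*(Y + 2*B))
(25*(-31))*o(7, -4) = (25*(-31))*(-4*(-4 + 2*7)) = -(-3100)*(-4 + 14) = -(-3100)*10 = -775*(-40) = 31000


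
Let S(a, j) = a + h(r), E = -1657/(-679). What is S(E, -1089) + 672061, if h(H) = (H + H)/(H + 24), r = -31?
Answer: 456337090/679 ≈ 6.7207e+5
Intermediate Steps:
h(H) = 2*H/(24 + H) (h(H) = (2*H)/(24 + H) = 2*H/(24 + H))
E = 1657/679 (E = -1657*(-1/679) = 1657/679 ≈ 2.4404)
S(a, j) = 62/7 + a (S(a, j) = a + 2*(-31)/(24 - 31) = a + 2*(-31)/(-7) = a + 2*(-31)*(-⅐) = a + 62/7 = 62/7 + a)
S(E, -1089) + 672061 = (62/7 + 1657/679) + 672061 = 7671/679 + 672061 = 456337090/679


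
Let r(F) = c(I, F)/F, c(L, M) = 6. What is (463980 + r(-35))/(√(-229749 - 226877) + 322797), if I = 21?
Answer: 5241995385318/3646942594225 - 16239294*I*√456626/3646942594225 ≈ 1.4374 - 0.003009*I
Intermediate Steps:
r(F) = 6/F
(463980 + r(-35))/(√(-229749 - 226877) + 322797) = (463980 + 6/(-35))/(√(-229749 - 226877) + 322797) = (463980 + 6*(-1/35))/(√(-456626) + 322797) = (463980 - 6/35)/(I*√456626 + 322797) = 16239294/(35*(322797 + I*√456626))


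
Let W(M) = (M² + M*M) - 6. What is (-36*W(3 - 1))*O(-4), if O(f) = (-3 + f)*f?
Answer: -2016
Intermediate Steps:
O(f) = f*(-3 + f)
W(M) = -6 + 2*M² (W(M) = (M² + M²) - 6 = 2*M² - 6 = -6 + 2*M²)
(-36*W(3 - 1))*O(-4) = (-36*(-6 + 2*(3 - 1)²))*(-4*(-3 - 4)) = (-36*(-6 + 2*2²))*(-4*(-7)) = -36*(-6 + 2*4)*28 = -36*(-6 + 8)*28 = -36*2*28 = -72*28 = -2016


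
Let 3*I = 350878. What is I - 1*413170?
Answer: -888632/3 ≈ -2.9621e+5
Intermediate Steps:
I = 350878/3 (I = (⅓)*350878 = 350878/3 ≈ 1.1696e+5)
I - 1*413170 = 350878/3 - 1*413170 = 350878/3 - 413170 = -888632/3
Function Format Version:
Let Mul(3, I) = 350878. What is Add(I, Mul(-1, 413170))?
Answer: Rational(-888632, 3) ≈ -2.9621e+5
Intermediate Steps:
I = Rational(350878, 3) (I = Mul(Rational(1, 3), 350878) = Rational(350878, 3) ≈ 1.1696e+5)
Add(I, Mul(-1, 413170)) = Add(Rational(350878, 3), Mul(-1, 413170)) = Add(Rational(350878, 3), -413170) = Rational(-888632, 3)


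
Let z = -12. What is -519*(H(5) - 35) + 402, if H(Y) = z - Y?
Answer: 27390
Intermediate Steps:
H(Y) = -12 - Y
-519*(H(5) - 35) + 402 = -519*((-12 - 1*5) - 35) + 402 = -519*((-12 - 5) - 35) + 402 = -519*(-17 - 35) + 402 = -519*(-52) + 402 = 26988 + 402 = 27390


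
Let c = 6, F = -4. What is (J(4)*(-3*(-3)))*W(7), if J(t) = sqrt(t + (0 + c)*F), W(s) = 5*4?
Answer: 360*I*sqrt(5) ≈ 804.98*I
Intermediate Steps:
W(s) = 20
J(t) = sqrt(-24 + t) (J(t) = sqrt(t + (0 + 6)*(-4)) = sqrt(t + 6*(-4)) = sqrt(t - 24) = sqrt(-24 + t))
(J(4)*(-3*(-3)))*W(7) = (sqrt(-24 + 4)*(-3*(-3)))*20 = (sqrt(-20)*9)*20 = ((2*I*sqrt(5))*9)*20 = (18*I*sqrt(5))*20 = 360*I*sqrt(5)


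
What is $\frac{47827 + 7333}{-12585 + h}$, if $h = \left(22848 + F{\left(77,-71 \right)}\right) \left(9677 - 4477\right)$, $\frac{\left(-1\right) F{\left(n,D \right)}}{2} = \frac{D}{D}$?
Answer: $\frac{11032}{23757323} \approx 0.00046436$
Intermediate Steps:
$F{\left(n,D \right)} = -2$ ($F{\left(n,D \right)} = - 2 \frac{D}{D} = \left(-2\right) 1 = -2$)
$h = 118799200$ ($h = \left(22848 - 2\right) \left(9677 - 4477\right) = 22846 \cdot 5200 = 118799200$)
$\frac{47827 + 7333}{-12585 + h} = \frac{47827 + 7333}{-12585 + 118799200} = \frac{55160}{118786615} = 55160 \cdot \frac{1}{118786615} = \frac{11032}{23757323}$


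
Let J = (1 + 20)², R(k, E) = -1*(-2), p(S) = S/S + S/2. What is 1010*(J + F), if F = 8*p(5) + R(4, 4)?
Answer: 475710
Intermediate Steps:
p(S) = 1 + S/2 (p(S) = 1 + S*(½) = 1 + S/2)
R(k, E) = 2
J = 441 (J = 21² = 441)
F = 30 (F = 8*(1 + (½)*5) + 2 = 8*(1 + 5/2) + 2 = 8*(7/2) + 2 = 28 + 2 = 30)
1010*(J + F) = 1010*(441 + 30) = 1010*471 = 475710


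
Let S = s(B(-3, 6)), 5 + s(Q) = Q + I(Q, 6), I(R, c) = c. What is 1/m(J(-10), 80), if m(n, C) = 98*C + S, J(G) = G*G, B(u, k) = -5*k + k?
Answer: 1/7817 ≈ 0.00012793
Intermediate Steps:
B(u, k) = -4*k
J(G) = G²
s(Q) = 1 + Q (s(Q) = -5 + (Q + 6) = -5 + (6 + Q) = 1 + Q)
S = -23 (S = 1 - 4*6 = 1 - 24 = -23)
m(n, C) = -23 + 98*C (m(n, C) = 98*C - 23 = -23 + 98*C)
1/m(J(-10), 80) = 1/(-23 + 98*80) = 1/(-23 + 7840) = 1/7817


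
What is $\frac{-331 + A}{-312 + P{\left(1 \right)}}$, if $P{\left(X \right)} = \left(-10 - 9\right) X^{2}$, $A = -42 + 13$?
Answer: $\frac{360}{331} \approx 1.0876$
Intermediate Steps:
$A = -29$
$P{\left(X \right)} = - 19 X^{2}$ ($P{\left(X \right)} = \left(-10 - 9\right) X^{2} = - 19 X^{2}$)
$\frac{-331 + A}{-312 + P{\left(1 \right)}} = \frac{-331 - 29}{-312 - 19 \cdot 1^{2}} = - \frac{360}{-312 - 19} = - \frac{360}{-331} = \left(-360\right) \left(- \frac{1}{331}\right) = \frac{360}{331}$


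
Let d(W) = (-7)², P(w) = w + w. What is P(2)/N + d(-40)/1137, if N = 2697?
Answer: 15189/340721 ≈ 0.044579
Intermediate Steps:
P(w) = 2*w
d(W) = 49
P(2)/N + d(-40)/1137 = (2*2)/2697 + 49/1137 = 4*(1/2697) + 49*(1/1137) = 4/2697 + 49/1137 = 15189/340721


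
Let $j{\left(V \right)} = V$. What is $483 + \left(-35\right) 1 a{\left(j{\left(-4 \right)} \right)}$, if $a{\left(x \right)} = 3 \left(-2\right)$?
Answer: $693$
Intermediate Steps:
$a{\left(x \right)} = -6$
$483 + \left(-35\right) 1 a{\left(j{\left(-4 \right)} \right)} = 483 + \left(-35\right) 1 \left(-6\right) = 483 - -210 = 483 + 210 = 693$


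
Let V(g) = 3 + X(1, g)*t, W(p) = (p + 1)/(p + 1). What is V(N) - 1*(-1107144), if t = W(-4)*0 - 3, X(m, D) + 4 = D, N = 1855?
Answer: 1101594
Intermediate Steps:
X(m, D) = -4 + D
W(p) = 1 (W(p) = (1 + p)/(1 + p) = 1)
t = -3 (t = 1*0 - 3 = 0 - 3 = -3)
V(g) = 15 - 3*g (V(g) = 3 + (-4 + g)*(-3) = 3 + (12 - 3*g) = 15 - 3*g)
V(N) - 1*(-1107144) = (15 - 3*1855) - 1*(-1107144) = (15 - 5565) + 1107144 = -5550 + 1107144 = 1101594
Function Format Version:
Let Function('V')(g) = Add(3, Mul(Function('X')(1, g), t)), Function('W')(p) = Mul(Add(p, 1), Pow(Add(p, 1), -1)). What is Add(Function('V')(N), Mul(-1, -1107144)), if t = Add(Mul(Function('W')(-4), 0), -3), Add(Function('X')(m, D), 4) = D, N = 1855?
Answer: 1101594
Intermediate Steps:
Function('X')(m, D) = Add(-4, D)
Function('W')(p) = 1 (Function('W')(p) = Mul(Add(1, p), Pow(Add(1, p), -1)) = 1)
t = -3 (t = Add(Mul(1, 0), -3) = Add(0, -3) = -3)
Function('V')(g) = Add(15, Mul(-3, g)) (Function('V')(g) = Add(3, Mul(Add(-4, g), -3)) = Add(3, Add(12, Mul(-3, g))) = Add(15, Mul(-3, g)))
Add(Function('V')(N), Mul(-1, -1107144)) = Add(Add(15, Mul(-3, 1855)), Mul(-1, -1107144)) = Add(Add(15, -5565), 1107144) = Add(-5550, 1107144) = 1101594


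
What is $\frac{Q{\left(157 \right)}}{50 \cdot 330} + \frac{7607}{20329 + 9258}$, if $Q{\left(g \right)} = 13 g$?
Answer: $\frac{185902567}{488185500} \approx 0.3808$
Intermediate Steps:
$\frac{Q{\left(157 \right)}}{50 \cdot 330} + \frac{7607}{20329 + 9258} = \frac{13 \cdot 157}{50 \cdot 330} + \frac{7607}{20329 + 9258} = \frac{2041}{16500} + \frac{7607}{29587} = \frac{185902567}{488185500}$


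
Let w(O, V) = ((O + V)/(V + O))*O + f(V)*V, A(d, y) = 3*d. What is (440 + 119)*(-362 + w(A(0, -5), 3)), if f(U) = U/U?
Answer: -200681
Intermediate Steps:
f(U) = 1
w(O, V) = O + V (w(O, V) = ((O + V)/(V + O))*O + 1*V = ((O + V)/(O + V))*O + V = 1*O + V = O + V)
(440 + 119)*(-362 + w(A(0, -5), 3)) = (440 + 119)*(-362 + (3*0 + 3)) = 559*(-362 + (0 + 3)) = 559*(-362 + 3) = 559*(-359) = -200681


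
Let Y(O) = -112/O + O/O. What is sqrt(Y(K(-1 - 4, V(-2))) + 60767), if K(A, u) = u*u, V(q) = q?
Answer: 2*sqrt(15185) ≈ 246.45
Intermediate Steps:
K(A, u) = u**2
Y(O) = 1 - 112/O (Y(O) = -112/O + 1 = 1 - 112/O)
sqrt(Y(K(-1 - 4, V(-2))) + 60767) = sqrt((-112 + (-2)**2)/((-2)**2) + 60767) = sqrt((-112 + 4)/4 + 60767) = sqrt((1/4)*(-108) + 60767) = sqrt(-27 + 60767) = sqrt(60740) = 2*sqrt(15185)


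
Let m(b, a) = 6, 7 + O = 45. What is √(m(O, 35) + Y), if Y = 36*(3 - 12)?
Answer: I*√318 ≈ 17.833*I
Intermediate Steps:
Y = -324 (Y = 36*(-9) = -324)
O = 38 (O = -7 + 45 = 38)
√(m(O, 35) + Y) = √(6 - 324) = √(-318) = I*√318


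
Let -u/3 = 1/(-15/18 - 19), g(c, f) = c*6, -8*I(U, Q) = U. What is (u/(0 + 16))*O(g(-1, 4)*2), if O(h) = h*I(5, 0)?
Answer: 135/1904 ≈ 0.070903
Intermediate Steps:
I(U, Q) = -U/8
g(c, f) = 6*c
u = 18/119 (u = -3/(-15/18 - 19) = -3/(-15*1/18 - 19) = -3/(-5/6 - 19) = -3/(-119/6) = -3*(-6/119) = 18/119 ≈ 0.15126)
O(h) = -5*h/8 (O(h) = h*(-1/8*5) = h*(-5/8) = -5*h/8)
(u/(0 + 16))*O(g(-1, 4)*2) = (18/(119*(0 + 16)))*(-5*6*(-1)*2/8) = ((18/119)/16)*(-(-15)*2/4) = ((18/119)*(1/16))*(-5/8*(-12)) = (9/952)*(15/2) = 135/1904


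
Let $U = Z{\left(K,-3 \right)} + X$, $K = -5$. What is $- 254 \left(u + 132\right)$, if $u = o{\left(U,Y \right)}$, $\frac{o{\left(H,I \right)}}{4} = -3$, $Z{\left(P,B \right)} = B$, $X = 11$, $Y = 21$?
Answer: $-30480$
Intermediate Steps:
$U = 8$ ($U = -3 + 11 = 8$)
$o{\left(H,I \right)} = -12$ ($o{\left(H,I \right)} = 4 \left(-3\right) = -12$)
$u = -12$
$- 254 \left(u + 132\right) = - 254 \left(-12 + 132\right) = \left(-254\right) 120 = -30480$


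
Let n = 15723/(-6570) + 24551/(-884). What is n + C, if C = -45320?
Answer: -14632684489/322660 ≈ -45350.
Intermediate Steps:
n = -9733289/322660 (n = 15723*(-1/6570) + 24551*(-1/884) = -1747/730 - 24551/884 = -9733289/322660 ≈ -30.166)
n + C = -9733289/322660 - 45320 = -14632684489/322660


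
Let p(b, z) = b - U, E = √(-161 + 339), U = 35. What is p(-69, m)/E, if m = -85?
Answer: -52*√178/89 ≈ -7.7951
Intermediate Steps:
E = √178 ≈ 13.342
p(b, z) = -35 + b (p(b, z) = b - 1*35 = b - 35 = -35 + b)
p(-69, m)/E = (-35 - 69)/(√178) = -52*√178/89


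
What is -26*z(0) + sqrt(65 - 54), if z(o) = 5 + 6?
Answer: -286 + sqrt(11) ≈ -282.68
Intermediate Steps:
z(o) = 11
-26*z(0) + sqrt(65 - 54) = -26*11 + sqrt(65 - 54) = -286 + sqrt(11)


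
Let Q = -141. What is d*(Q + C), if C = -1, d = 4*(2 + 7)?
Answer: -5112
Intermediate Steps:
d = 36 (d = 4*9 = 36)
d*(Q + C) = 36*(-141 - 1) = 36*(-142) = -5112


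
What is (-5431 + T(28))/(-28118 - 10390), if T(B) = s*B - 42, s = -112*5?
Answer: 7051/12836 ≈ 0.54931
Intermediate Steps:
s = -560
T(B) = -42 - 560*B (T(B) = -560*B - 42 = -42 - 560*B)
(-5431 + T(28))/(-28118 - 10390) = (-5431 + (-42 - 560*28))/(-28118 - 10390) = (-5431 + (-42 - 15680))/(-38508) = (-5431 - 15722)*(-1/38508) = -21153*(-1/38508) = 7051/12836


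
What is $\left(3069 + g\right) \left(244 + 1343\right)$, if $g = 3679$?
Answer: $10709076$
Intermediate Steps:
$\left(3069 + g\right) \left(244 + 1343\right) = \left(3069 + 3679\right) \left(244 + 1343\right) = 6748 \cdot 1587 = 10709076$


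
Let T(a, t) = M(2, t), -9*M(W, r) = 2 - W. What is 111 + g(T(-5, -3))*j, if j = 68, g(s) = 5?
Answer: 451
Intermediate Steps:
M(W, r) = -2/9 + W/9 (M(W, r) = -(2 - W)/9 = -2/9 + W/9)
T(a, t) = 0 (T(a, t) = -2/9 + (1/9)*2 = -2/9 + 2/9 = 0)
111 + g(T(-5, -3))*j = 111 + 5*68 = 111 + 340 = 451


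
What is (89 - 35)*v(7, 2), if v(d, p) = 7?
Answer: 378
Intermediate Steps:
(89 - 35)*v(7, 2) = (89 - 35)*7 = 54*7 = 378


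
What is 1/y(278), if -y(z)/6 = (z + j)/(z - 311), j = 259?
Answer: 11/1074 ≈ 0.010242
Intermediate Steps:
y(z) = -6*(259 + z)/(-311 + z) (y(z) = -6*(z + 259)/(z - 311) = -6*(259 + z)/(-311 + z))
1/y(278) = 1/(6*(-259 - 1*278)/(-311 + 278)) = 1/(6*(-259 - 278)/(-33)) = 1/(6*(-1/33)*(-537)) = 1/(1074/11) = 11/1074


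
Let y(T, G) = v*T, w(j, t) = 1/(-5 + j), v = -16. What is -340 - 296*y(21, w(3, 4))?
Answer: 99116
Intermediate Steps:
y(T, G) = -16*T
-340 - 296*y(21, w(3, 4)) = -340 - (-4736)*21 = -340 - 296*(-336) = -340 + 99456 = 99116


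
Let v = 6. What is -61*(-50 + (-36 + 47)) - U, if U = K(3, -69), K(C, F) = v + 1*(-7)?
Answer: 2380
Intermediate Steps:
K(C, F) = -1 (K(C, F) = 6 + 1*(-7) = 6 - 7 = -1)
U = -1
-61*(-50 + (-36 + 47)) - U = -61*(-50 + (-36 + 47)) - 1*(-1) = -61*(-50 + 11) + 1 = -61*(-39) + 1 = 2379 + 1 = 2380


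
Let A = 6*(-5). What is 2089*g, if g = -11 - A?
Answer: 39691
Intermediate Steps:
A = -30
g = 19 (g = -11 - 1*(-30) = -11 + 30 = 19)
2089*g = 2089*19 = 39691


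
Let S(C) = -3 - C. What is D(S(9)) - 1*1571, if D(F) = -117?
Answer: -1688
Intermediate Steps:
D(S(9)) - 1*1571 = -117 - 1*1571 = -117 - 1571 = -1688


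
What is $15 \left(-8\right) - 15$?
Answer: $-135$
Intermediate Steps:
$15 \left(-8\right) - 15 = -120 - 15 = -135$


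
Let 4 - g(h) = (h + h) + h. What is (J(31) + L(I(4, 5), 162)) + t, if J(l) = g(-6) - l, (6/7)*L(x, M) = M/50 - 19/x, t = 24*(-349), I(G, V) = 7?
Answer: -628829/75 ≈ -8384.4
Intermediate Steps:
g(h) = 4 - 3*h (g(h) = 4 - ((h + h) + h) = 4 - (2*h + h) = 4 - 3*h)
t = -8376
L(x, M) = -133/(6*x) + 7*M/300 (L(x, M) = 7*(M/50 - 19/x)/6 = 7*(-19/x + M/50)/6 = -133/(6*x) + 7*M/300)
J(l) = 22 - l (J(l) = (4 - 3*(-6)) - l = (4 + 18) - l = 22 - l)
(J(31) + L(I(4, 5), 162)) + t = ((22 - 1*31) + (7/300)*(-950 + 162*7)/7) - 8376 = ((22 - 31) + (7/300)*(1/7)*(-950 + 1134)) - 8376 = (-9 + (7/300)*(1/7)*184) - 8376 = (-9 + 46/75) - 8376 = -629/75 - 8376 = -628829/75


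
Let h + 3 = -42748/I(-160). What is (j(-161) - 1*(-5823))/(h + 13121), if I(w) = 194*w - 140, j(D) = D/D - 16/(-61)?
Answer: 2769407600/6238195317 ≈ 0.44394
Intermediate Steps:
j(D) = 77/61 (j(D) = 1 - 16*(-1/61) = 1 + 16/61 = 77/61)
I(w) = -140 + 194*w
h = -12698/7795 (h = -3 - 42748/(-140 + 194*(-160)) = -3 - 42748/(-140 - 31040) = -3 - 42748/(-31180) = -3 - 42748*(-1/31180) = -3 + 10687/7795 = -12698/7795 ≈ -1.6290)
(j(-161) - 1*(-5823))/(h + 13121) = (77/61 - 1*(-5823))/(-12698/7795 + 13121) = (77/61 + 5823)/(102265497/7795) = (355280/61)*(7795/102265497) = 2769407600/6238195317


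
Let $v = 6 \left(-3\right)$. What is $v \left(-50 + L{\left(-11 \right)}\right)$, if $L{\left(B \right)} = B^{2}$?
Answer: $-1278$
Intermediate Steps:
$v = -18$
$v \left(-50 + L{\left(-11 \right)}\right) = - 18 \left(-50 + \left(-11\right)^{2}\right) = - 18 \left(-50 + 121\right) = \left(-18\right) 71 = -1278$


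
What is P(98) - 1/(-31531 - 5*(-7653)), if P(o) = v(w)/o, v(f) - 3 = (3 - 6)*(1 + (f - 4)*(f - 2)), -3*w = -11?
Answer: 1192/70707 ≈ 0.016858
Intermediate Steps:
w = 11/3 (w = -⅓*(-11) = 11/3 ≈ 3.6667)
v(f) = -3*(-4 + f)*(-2 + f) (v(f) = 3 + (3 - 6)*(1 + (f - 4)*(f - 2)) = 3 - 3*(1 + (-4 + f)*(-2 + f)) = 3 + (-3 - 3*(-4 + f)*(-2 + f)) = -3*(-4 + f)*(-2 + f))
P(o) = 5/(3*o) (P(o) = (-24 - 3*(11/3)² + 18*(11/3))/o = (-24 - 3*121/9 + 66)/o = (-24 - 121/3 + 66)/o = 5/(3*o))
P(98) - 1/(-31531 - 5*(-7653)) = (5/3)/98 - 1/(-31531 - 5*(-7653)) = (5/3)*(1/98) - 1/(-31531 + 38265) = 5/294 - 1/6734 = 1192/70707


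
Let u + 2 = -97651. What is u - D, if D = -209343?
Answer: 111690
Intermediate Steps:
u = -97653 (u = -2 - 97651 = -97653)
u - D = -97653 - 1*(-209343) = -97653 + 209343 = 111690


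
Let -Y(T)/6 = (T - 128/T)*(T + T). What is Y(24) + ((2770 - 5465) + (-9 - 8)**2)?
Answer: -7782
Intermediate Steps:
Y(T) = -12*T*(T - 128/T) (Y(T) = -6*(T - 128/T)*(T + T) = -6*(T - 128/T)*2*T = -12*T*(T - 128/T))
Y(24) + ((2770 - 5465) + (-9 - 8)**2) = (1536 - 12*24**2) + ((2770 - 5465) + (-9 - 8)**2) = (1536 - 12*576) + (-2695 + (-17)**2) = (1536 - 6912) + (-2695 + 289) = -5376 - 2406 = -7782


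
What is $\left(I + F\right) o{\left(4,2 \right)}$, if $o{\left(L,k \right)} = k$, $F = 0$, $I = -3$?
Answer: $-6$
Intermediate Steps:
$\left(I + F\right) o{\left(4,2 \right)} = \left(-3 + 0\right) 2 = \left(-3\right) 2 = -6$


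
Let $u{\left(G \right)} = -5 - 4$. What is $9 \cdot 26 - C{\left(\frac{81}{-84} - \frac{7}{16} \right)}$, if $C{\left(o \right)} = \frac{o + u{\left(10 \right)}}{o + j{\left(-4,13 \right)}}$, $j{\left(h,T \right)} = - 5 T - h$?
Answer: $\frac{1634261}{6989} \approx 233.83$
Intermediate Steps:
$u{\left(G \right)} = -9$
$j{\left(h,T \right)} = - h - 5 T$
$C{\left(o \right)} = \frac{-9 + o}{-61 + o}$ ($C{\left(o \right)} = \frac{o - 9}{o - 61} = \frac{-9 + o}{o + \left(4 - 65\right)} = \frac{-9 + o}{o - 61} = \frac{-9 + o}{-61 + o}$)
$9 \cdot 26 - C{\left(\frac{81}{-84} - \frac{7}{16} \right)} = 9 \cdot 26 - \frac{-9 + \left(\frac{81}{-84} - \frac{7}{16}\right)}{-61 + \left(\frac{81}{-84} - \frac{7}{16}\right)} = 234 - \frac{-9 + \left(81 \left(- \frac{1}{84}\right) - \frac{7}{16}\right)}{-61 + \left(81 \left(- \frac{1}{84}\right) - \frac{7}{16}\right)} = 234 - \frac{-9 - \frac{157}{112}}{-61 - \frac{157}{112}} = 234 - \frac{1}{- \frac{6989}{112}} \left(- \frac{1165}{112}\right) = 234 - \left(- \frac{112}{6989}\right) \left(- \frac{1165}{112}\right) = 234 - \frac{1165}{6989} = \frac{1634261}{6989}$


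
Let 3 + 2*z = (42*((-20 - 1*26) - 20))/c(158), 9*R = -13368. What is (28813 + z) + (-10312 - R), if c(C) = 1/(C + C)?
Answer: -2507947/6 ≈ -4.1799e+5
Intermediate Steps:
R = -4456/3 (R = (1/9)*(-13368) = -4456/3 ≈ -1485.3)
c(C) = 1/(2*C)
z = -875955/2 (z = -3/2 + ((42*((-20 - 1*26) - 20))/(((1/2)/158)))/2 = -3/2 + ((42*((-20 - 26) - 20))/(((1/2)*(1/158))))/2 = -3/2 + ((42*(-46 - 20))/(1/316))/2 = -3/2 + ((42*(-66))*316)/2 = -3/2 + (-2772*316)/2 = -3/2 + (1/2)*(-875952) = -3/2 - 437976 = -875955/2 ≈ -4.3798e+5)
(28813 + z) + (-10312 - R) = (28813 - 875955/2) + (-10312 - 1*(-4456/3)) = -818329/2 + (-10312 + 4456/3) = -818329/2 - 26480/3 = -2507947/6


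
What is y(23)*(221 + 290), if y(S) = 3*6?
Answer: 9198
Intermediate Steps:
y(S) = 18
y(23)*(221 + 290) = 18*(221 + 290) = 18*511 = 9198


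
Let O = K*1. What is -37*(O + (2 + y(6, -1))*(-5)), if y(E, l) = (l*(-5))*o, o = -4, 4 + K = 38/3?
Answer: -10952/3 ≈ -3650.7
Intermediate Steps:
K = 26/3 (K = -4 + 38/3 = 26/3 ≈ 8.6667)
y(E, l) = 20*l (y(E, l) = (l*(-5))*(-4) = -5*l*(-4) = 20*l)
O = 26/3 (O = (26/3)*1 = 26/3 ≈ 8.6667)
-37*(O + (2 + y(6, -1))*(-5)) = -37*(26/3 + (2 + 20*(-1))*(-5)) = -37*(26/3 + (2 - 20)*(-5)) = -37*(26/3 - 18*(-5)) = -37*(26/3 + 90) = -37*296/3 = -10952/3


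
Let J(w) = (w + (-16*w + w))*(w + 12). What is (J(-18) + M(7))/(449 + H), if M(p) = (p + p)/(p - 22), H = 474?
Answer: -22694/13845 ≈ -1.6391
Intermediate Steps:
J(w) = -14*w*(12 + w) (J(w) = (w - 15*w)*(12 + w) = (-14*w)*(12 + w) = -14*w*(12 + w))
M(p) = 2*p/(-22 + p) (M(p) = (2*p)/(-22 + p) = 2*p/(-22 + p))
(J(-18) + M(7))/(449 + H) = (-14*(-18)*(12 - 18) + 2*7/(-22 + 7))/(449 + 474) = (-14*(-18)*(-6) + 2*7/(-15))/923 = (-1512 + 2*7*(-1/15))*(1/923) = (-1512 - 14/15)*(1/923) = -22694/15*1/923 = -22694/13845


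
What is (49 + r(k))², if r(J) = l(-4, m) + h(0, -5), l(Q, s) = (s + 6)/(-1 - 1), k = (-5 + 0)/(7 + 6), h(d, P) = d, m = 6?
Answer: 1849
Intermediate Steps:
k = -5/13 ≈ -0.38462
l(Q, s) = -3 - s/2 (l(Q, s) = (6 + s)/(-2) = (6 + s)*(-½) = -3 - s/2)
r(J) = -6 (r(J) = (-3 - ½*6) + 0 = (-3 - 3) + 0 = -6 + 0 = -6)
(49 + r(k))² = (49 - 6)² = 43² = 1849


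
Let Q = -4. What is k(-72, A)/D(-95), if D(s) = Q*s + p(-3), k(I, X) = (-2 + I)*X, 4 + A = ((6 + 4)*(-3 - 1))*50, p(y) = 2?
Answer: 74148/191 ≈ 388.21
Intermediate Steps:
A = -2004 (A = -4 + ((6 + 4)*(-3 - 1))*50 = -4 + (10*(-4))*50 = -4 - 40*50 = -4 - 2000 = -2004)
k(I, X) = X*(-2 + I)
D(s) = 2 - 4*s (D(s) = -4*s + 2 = 2 - 4*s)
k(-72, A)/D(-95) = (-2004*(-2 - 72))/(2 - 4*(-95)) = (-2004*(-74))/(2 + 380) = 148296/382 = 148296*(1/382) = 74148/191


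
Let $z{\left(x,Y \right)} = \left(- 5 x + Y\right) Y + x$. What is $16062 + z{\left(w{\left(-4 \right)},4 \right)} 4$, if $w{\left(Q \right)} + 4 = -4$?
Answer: $16734$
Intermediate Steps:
$w{\left(Q \right)} = -8$ ($w{\left(Q \right)} = -4 - 4 = -8$)
$z{\left(x,Y \right)} = x + Y \left(Y - 5 x\right)$ ($z{\left(x,Y \right)} = \left(Y - 5 x\right) Y + x = Y \left(Y - 5 x\right) + x = x + Y \left(Y - 5 x\right)$)
$16062 + z{\left(w{\left(-4 \right)},4 \right)} 4 = 16062 + \left(-8 + 4^{2} - 20 \left(-8\right)\right) 4 = 16062 + \left(-8 + 16 + 160\right) 4 = 16062 + 168 \cdot 4 = 16062 + 672 = 16734$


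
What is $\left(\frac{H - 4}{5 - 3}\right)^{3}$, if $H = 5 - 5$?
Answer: $-8$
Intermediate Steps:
$H = 0$ ($H = 5 - 5 = 0$)
$\left(\frac{H - 4}{5 - 3}\right)^{3} = \left(\frac{0 - 4}{5 - 3}\right)^{3} = \left(- \frac{4}{2}\right)^{3} = \left(\left(-4\right) \frac{1}{2}\right)^{3} = \left(-2\right)^{3} = -8$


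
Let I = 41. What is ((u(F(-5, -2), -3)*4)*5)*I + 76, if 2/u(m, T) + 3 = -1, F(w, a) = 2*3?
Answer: -334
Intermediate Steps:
F(w, a) = 6
u(m, T) = -½ (u(m, T) = 2/(-3 - 1) = 2/(-4) = 2*(-¼) = -½)
((u(F(-5, -2), -3)*4)*5)*I + 76 = (-½*4*5)*41 + 76 = -2*5*41 + 76 = -10*41 + 76 = -410 + 76 = -334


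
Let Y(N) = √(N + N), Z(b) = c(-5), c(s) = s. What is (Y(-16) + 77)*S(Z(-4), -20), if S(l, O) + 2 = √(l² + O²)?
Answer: -(2 - 5*√17)*(77 + 4*I*√2) ≈ 1433.4 + 105.31*I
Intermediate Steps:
Z(b) = -5
Y(N) = √2*√N (Y(N) = √(2*N) = √2*√N)
S(l, O) = -2 + √(O² + l²) (S(l, O) = -2 + √(l² + O²) = -2 + √(O² + l²))
(Y(-16) + 77)*S(Z(-4), -20) = (√2*√(-16) + 77)*(-2 + √((-20)² + (-5)²)) = (√2*(4*I) + 77)*(-2 + √(400 + 25)) = (4*I*√2 + 77)*(-2 + √425) = (77 + 4*I*√2)*(-2 + 5*√17) = (-2 + 5*√17)*(77 + 4*I*√2)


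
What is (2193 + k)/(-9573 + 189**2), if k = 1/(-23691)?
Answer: 25977181/309736134 ≈ 0.083869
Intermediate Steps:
k = -1/23691 ≈ -4.2210e-5
(2193 + k)/(-9573 + 189**2) = (2193 - 1/23691)/(-9573 + 189**2) = 51954362/(23691*(-9573 + 35721)) = (51954362/23691)/26148 = (51954362/23691)*(1/26148) = 25977181/309736134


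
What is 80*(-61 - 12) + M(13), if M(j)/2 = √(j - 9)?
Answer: -5836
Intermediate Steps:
M(j) = 2*√(-9 + j) (M(j) = 2*√(j - 9) = 2*√(-9 + j))
80*(-61 - 12) + M(13) = 80*(-61 - 12) + 2*√(-9 + 13) = 80*(-73) + 2*√4 = -5840 + 2*2 = -5840 + 4 = -5836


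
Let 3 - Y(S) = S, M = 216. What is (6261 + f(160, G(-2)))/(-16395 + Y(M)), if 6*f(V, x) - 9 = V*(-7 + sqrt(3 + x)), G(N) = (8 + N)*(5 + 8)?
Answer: -37895/99648 ≈ -0.38029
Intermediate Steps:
Y(S) = 3 - S
G(N) = 104 + 13*N (G(N) = (8 + N)*13 = 104 + 13*N)
f(V, x) = 3/2 + V*(-7 + sqrt(3 + x))/6 (f(V, x) = 3/2 + (V*(-7 + sqrt(3 + x)))/6 = 3/2 + V*(-7 + sqrt(3 + x))/6)
(6261 + f(160, G(-2)))/(-16395 + Y(M)) = (6261 + (3/2 - 7/6*160 + (1/6)*160*sqrt(3 + (104 + 13*(-2)))))/(-16395 + (3 - 1*216)) = (6261 + (3/2 - 560/3 + (1/6)*160*sqrt(3 + (104 - 26))))/(-16395 + (3 - 216)) = (6261 + (3/2 - 560/3 + (1/6)*160*sqrt(3 + 78)))/(-16395 - 213) = (6261 + (3/2 - 560/3 + (1/6)*160*sqrt(81)))/(-16608) = (6261 + (3/2 - 560/3 + (1/6)*160*9))*(-1/16608) = (6261 + (3/2 - 560/3 + 240))*(-1/16608) = (6261 + 329/6)*(-1/16608) = (37895/6)*(-1/16608) = -37895/99648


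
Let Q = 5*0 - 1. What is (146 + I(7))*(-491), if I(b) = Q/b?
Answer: -501311/7 ≈ -71616.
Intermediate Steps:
Q = -1 (Q = 0 - 1 = -1)
I(b) = -1/b
(146 + I(7))*(-491) = (146 - 1/7)*(-491) = (146 - 1*⅐)*(-491) = (146 - ⅐)*(-491) = (1021/7)*(-491) = -501311/7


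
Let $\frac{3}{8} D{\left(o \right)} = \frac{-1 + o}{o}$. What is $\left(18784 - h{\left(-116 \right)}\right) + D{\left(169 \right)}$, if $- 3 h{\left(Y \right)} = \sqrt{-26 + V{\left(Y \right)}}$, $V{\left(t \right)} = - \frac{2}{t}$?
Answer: $\frac{3174944}{169} + \frac{i \sqrt{87406}}{174} \approx 18787.0 + 1.6991 i$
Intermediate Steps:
$D{\left(o \right)} = \frac{8 \left(-1 + o\right)}{3 o}$ ($D{\left(o \right)} = \frac{8 \frac{-1 + o}{o}}{3} = \frac{8 \left(-1 + o\right)}{3 o}$)
$h{\left(Y \right)} = - \frac{\sqrt{-26 - \frac{2}{Y}}}{3}$
$\left(18784 - h{\left(-116 \right)}\right) + D{\left(169 \right)} = \left(18784 - - \frac{\sqrt{-26 - \frac{2}{-116}}}{3}\right) + \frac{8 \left(-1 + 169\right)}{3 \cdot 169} = \left(18784 - - \frac{\sqrt{-26 - - \frac{1}{58}}}{3}\right) + \frac{8}{3} \cdot \frac{1}{169} \cdot 168 = \left(18784 - - \frac{\sqrt{-26 + \frac{1}{58}}}{3}\right) + \frac{448}{169} = \left(18784 - - \frac{\sqrt{- \frac{1507}{58}}}{3}\right) + \frac{448}{169} = \left(18784 - - \frac{\frac{1}{58} i \sqrt{87406}}{3}\right) + \frac{448}{169} = \left(18784 - - \frac{i \sqrt{87406}}{174}\right) + \frac{448}{169} = \left(18784 + \frac{i \sqrt{87406}}{174}\right) + \frac{448}{169} = \frac{3174944}{169} + \frac{i \sqrt{87406}}{174}$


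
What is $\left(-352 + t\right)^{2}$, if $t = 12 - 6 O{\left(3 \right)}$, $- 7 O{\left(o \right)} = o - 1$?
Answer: $\frac{5607424}{49} \approx 1.1444 \cdot 10^{5}$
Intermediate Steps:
$O{\left(o \right)} = \frac{1}{7} - \frac{o}{7}$ ($O{\left(o \right)} = - \frac{o - 1}{7} = - \frac{-1 + o}{7} = \frac{1}{7} - \frac{o}{7}$)
$t = \frac{96}{7}$ ($t = 12 - 6 \left(\frac{1}{7} - \frac{3}{7}\right) = 12 - - \frac{12}{7} = 12 + \frac{12}{7} = \frac{96}{7} \approx 13.714$)
$\left(-352 + t\right)^{2} = \left(-352 + \frac{96}{7}\right)^{2} = \left(- \frac{2368}{7}\right)^{2} = \frac{5607424}{49}$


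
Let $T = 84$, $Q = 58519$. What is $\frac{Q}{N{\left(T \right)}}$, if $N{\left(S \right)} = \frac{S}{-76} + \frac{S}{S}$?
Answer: $- \frac{1111861}{2} \approx -5.5593 \cdot 10^{5}$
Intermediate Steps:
$N{\left(S \right)} = 1 - \frac{S}{76}$ ($N{\left(S \right)} = S \left(- \frac{1}{76}\right) + 1 = - \frac{S}{76} + 1 = 1 - \frac{S}{76}$)
$\frac{Q}{N{\left(T \right)}} = \frac{58519}{1 - \frac{21}{19}} = \frac{58519}{- \frac{2}{19}} = 58519 \left(- \frac{19}{2}\right) = - \frac{1111861}{2}$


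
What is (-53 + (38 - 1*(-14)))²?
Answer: 1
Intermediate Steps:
(-53 + (38 - 1*(-14)))² = (-53 + (38 + 14))² = (-53 + 52)² = (-1)² = 1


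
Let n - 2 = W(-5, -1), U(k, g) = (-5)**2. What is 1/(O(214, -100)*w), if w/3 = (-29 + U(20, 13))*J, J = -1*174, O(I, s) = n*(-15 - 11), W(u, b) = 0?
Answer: -1/108576 ≈ -9.2101e-6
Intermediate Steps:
U(k, g) = 25
n = 2 (n = 2 + 0 = 2)
O(I, s) = -52 (O(I, s) = 2*(-15 - 11) = 2*(-26) = -52)
J = -174
w = 2088 (w = 3*((-29 + 25)*(-174)) = 3*(-4*(-174)) = 3*696 = 2088)
1/(O(214, -100)*w) = 1/(-52*2088) = -1/52*1/2088 = -1/108576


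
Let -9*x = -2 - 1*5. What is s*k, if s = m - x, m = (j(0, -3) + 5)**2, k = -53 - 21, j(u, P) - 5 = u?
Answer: -66082/9 ≈ -7342.4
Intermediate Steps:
j(u, P) = 5 + u
k = -74
m = 100 (m = ((5 + 0) + 5)**2 = (5 + 5)**2 = 10**2 = 100)
x = 7/9 (x = -(-2 - 1*5)/9 = -(-2 - 5)/9 = -1/9*(-7) = 7/9 ≈ 0.77778)
s = 893/9 (s = 100 - 1*7/9 = 100 - 7/9 = 893/9 ≈ 99.222)
s*k = (893/9)*(-74) = -66082/9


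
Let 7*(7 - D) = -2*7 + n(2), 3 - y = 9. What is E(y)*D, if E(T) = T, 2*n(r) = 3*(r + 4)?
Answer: -324/7 ≈ -46.286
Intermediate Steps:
y = -6 (y = 3 - 1*9 = 3 - 9 = -6)
n(r) = 6 + 3*r/2 (n(r) = (3*(r + 4))/2 = (3*(4 + r))/2 = (12 + 3*r)/2 = 6 + 3*r/2)
D = 54/7 (D = 7 - (-2*7 + (6 + (3/2)*2))/7 = 7 - (-14 + (6 + 3))/7 = 7 - (-14 + 9)/7 = 7 - 1/7*(-5) = 7 + 5/7 = 54/7 ≈ 7.7143)
E(y)*D = -6*54/7 = -324/7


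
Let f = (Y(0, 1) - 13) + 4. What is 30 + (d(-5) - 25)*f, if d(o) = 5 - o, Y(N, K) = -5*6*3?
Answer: 1515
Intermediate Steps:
Y(N, K) = -90 (Y(N, K) = -30*3 = -90)
f = -99 (f = (-90 - 13) + 4 = -103 + 4 = -99)
30 + (d(-5) - 25)*f = 30 + ((5 - 1*(-5)) - 25)*(-99) = 30 + ((5 + 5) - 25)*(-99) = 30 + (10 - 25)*(-99) = 30 - 15*(-99) = 30 + 1485 = 1515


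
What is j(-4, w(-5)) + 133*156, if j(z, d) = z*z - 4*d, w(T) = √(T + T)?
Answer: 20764 - 4*I*√10 ≈ 20764.0 - 12.649*I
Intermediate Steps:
w(T) = √2*√T (w(T) = √(2*T) = √2*√T)
j(z, d) = z² - 4*d
j(-4, w(-5)) + 133*156 = ((-4)² - 4*√2*√(-5)) + 133*156 = (16 - 4*√2*I*√5) + 20748 = (16 - 4*I*√10) + 20748 = 20764 - 4*I*√10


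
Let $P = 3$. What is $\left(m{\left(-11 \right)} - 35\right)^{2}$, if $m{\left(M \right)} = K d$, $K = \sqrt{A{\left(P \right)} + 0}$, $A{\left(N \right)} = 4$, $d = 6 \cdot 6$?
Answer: $1369$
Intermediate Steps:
$d = 36$
$K = 2$ ($K = \sqrt{4 + 0} = \sqrt{4} = 2$)
$m{\left(M \right)} = 72$ ($m{\left(M \right)} = 2 \cdot 36 = 72$)
$\left(m{\left(-11 \right)} - 35\right)^{2} = \left(72 - 35\right)^{2} = 37^{2} = 1369$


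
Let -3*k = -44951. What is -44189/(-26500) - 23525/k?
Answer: 116102239/1191201500 ≈ 0.097466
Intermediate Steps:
k = 44951/3 (k = -⅓*(-44951) = 44951/3 ≈ 14984.)
-44189/(-26500) - 23525/k = -44189/(-26500) - 23525/44951/3 = -44189*(-1/26500) - 23525*3/44951 = 44189/26500 - 70575/44951 = 116102239/1191201500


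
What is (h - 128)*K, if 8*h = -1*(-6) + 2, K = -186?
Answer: 23622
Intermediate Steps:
h = 1 (h = (-1*(-6) + 2)/8 = (6 + 2)/8 = (1/8)*8 = 1)
(h - 128)*K = (1 - 128)*(-186) = -127*(-186) = 23622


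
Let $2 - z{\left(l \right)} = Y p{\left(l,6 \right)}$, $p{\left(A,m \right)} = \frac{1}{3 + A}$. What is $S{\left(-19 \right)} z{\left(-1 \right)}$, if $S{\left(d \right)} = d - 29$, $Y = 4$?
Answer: $0$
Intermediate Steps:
$z{\left(l \right)} = 2 - \frac{4}{3 + l}$
$S{\left(d \right)} = -29 + d$ ($S{\left(d \right)} = d - 29 = -29 + d$)
$S{\left(-19 \right)} z{\left(-1 \right)} = \left(-29 - 19\right) \frac{2 \left(1 - 1\right)}{3 - 1} = - 48 \cdot 2 \cdot \frac{1}{2} \cdot 0 = \left(-48\right) 0 = 0$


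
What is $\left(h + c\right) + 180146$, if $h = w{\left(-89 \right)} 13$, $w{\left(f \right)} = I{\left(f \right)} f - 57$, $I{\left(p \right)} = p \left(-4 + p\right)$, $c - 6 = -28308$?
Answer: $-9425386$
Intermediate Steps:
$c = -28302$ ($c = 6 - 28308 = -28302$)
$w{\left(f \right)} = -57 + f^{2} \left(-4 + f\right)$ ($w{\left(f \right)} = f \left(-4 + f\right) f - 57 = f^{2} \left(-4 + f\right) - 57 = -57 + f^{2} \left(-4 + f\right)$)
$h = -9577230$ ($h = \left(-57 + \left(-89\right)^{2} \left(-4 - 89\right)\right) 13 = \left(-57 + 7921 \left(-93\right)\right) 13 = \left(-57 - 736653\right) 13 = \left(-736710\right) 13 = -9577230$)
$\left(h + c\right) + 180146 = \left(-9577230 - 28302\right) + 180146 = -9605532 + 180146 = -9425386$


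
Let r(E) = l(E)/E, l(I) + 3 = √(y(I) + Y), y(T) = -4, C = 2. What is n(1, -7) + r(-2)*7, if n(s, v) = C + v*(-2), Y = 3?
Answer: 53/2 - 7*I/2 ≈ 26.5 - 3.5*I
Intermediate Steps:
l(I) = -3 + I (l(I) = -3 + √(-4 + 3) = -3 + √(-1) = -3 + I)
r(E) = (-3 + I)/E
n(s, v) = 2 - 2*v (n(s, v) = 2 + v*(-2) = 2 - 2*v)
n(1, -7) + r(-2)*7 = (2 - 2*(-7)) + ((-3 + I)/(-2))*7 = (2 + 14) - (-3 + I)/2*7 = 16 + (3/2 - I/2)*7 = 16 + (21/2 - 7*I/2) = 53/2 - 7*I/2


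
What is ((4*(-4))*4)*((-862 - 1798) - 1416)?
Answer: 260864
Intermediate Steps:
((4*(-4))*4)*((-862 - 1798) - 1416) = (-16*4)*(-2660 - 1416) = -64*(-4076) = 260864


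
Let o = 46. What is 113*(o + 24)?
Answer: 7910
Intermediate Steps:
113*(o + 24) = 113*(46 + 24) = 113*70 = 7910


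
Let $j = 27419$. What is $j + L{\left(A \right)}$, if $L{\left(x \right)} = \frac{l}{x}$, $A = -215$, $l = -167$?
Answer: $\frac{5895252}{215} \approx 27420.0$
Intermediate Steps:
$L{\left(x \right)} = - \frac{167}{x}$
$j + L{\left(A \right)} = 27419 - \frac{167}{-215} = 27419 - - \frac{167}{215} = 27419 + \frac{167}{215} = \frac{5895252}{215}$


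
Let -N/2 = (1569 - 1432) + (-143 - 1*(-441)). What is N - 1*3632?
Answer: -4502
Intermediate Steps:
N = -870 (N = -2*((1569 - 1432) + (-143 - 1*(-441))) = -2*(137 + (-143 + 441)) = -2*(137 + 298) = -2*435 = -870)
N - 1*3632 = -870 - 1*3632 = -870 - 3632 = -4502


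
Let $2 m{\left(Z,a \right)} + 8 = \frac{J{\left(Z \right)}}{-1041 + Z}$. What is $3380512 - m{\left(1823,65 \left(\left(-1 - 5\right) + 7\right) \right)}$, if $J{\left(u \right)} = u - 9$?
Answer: $\frac{2643562605}{782} \approx 3.3805 \cdot 10^{6}$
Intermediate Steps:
$J{\left(u \right)} = -9 + u$
$m{\left(Z,a \right)} = -4 + \frac{-9 + Z}{2 \left(-1041 + Z\right)}$ ($m{\left(Z,a \right)} = -4 + \frac{\left(-9 + Z\right) \frac{1}{-1041 + Z}}{2} = -4 + \frac{\frac{1}{-1041 + Z} \left(-9 + Z\right)}{2} = -4 + \frac{-9 + Z}{2 \left(-1041 + Z\right)}$)
$3380512 - m{\left(1823,65 \left(\left(-1 - 5\right) + 7\right) \right)} = 3380512 - \frac{8319 - 12761}{2 \left(-1041 + 1823\right)} = 3380512 - \frac{8319 - 12761}{2 \cdot 782} = 3380512 - \frac{1}{2} \cdot \frac{1}{782} \left(-4442\right) = 3380512 - - \frac{2221}{782} = 3380512 + \frac{2221}{782} = \frac{2643562605}{782}$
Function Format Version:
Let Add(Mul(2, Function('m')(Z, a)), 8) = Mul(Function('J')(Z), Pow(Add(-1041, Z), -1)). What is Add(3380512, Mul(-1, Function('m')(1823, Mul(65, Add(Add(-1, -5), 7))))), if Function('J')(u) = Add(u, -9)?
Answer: Rational(2643562605, 782) ≈ 3.3805e+6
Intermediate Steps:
Function('J')(u) = Add(-9, u)
Function('m')(Z, a) = Add(-4, Mul(Rational(1, 2), Pow(Add(-1041, Z), -1), Add(-9, Z))) (Function('m')(Z, a) = Add(-4, Mul(Rational(1, 2), Mul(Add(-9, Z), Pow(Add(-1041, Z), -1)))) = Add(-4, Mul(Rational(1, 2), Mul(Pow(Add(-1041, Z), -1), Add(-9, Z)))) = Add(-4, Mul(Rational(1, 2), Pow(Add(-1041, Z), -1), Add(-9, Z))))
Add(3380512, Mul(-1, Function('m')(1823, Mul(65, Add(Add(-1, -5), 7))))) = Add(3380512, Mul(-1, Mul(Rational(1, 2), Pow(Add(-1041, 1823), -1), Add(8319, Mul(-7, 1823))))) = Add(3380512, Mul(-1, Mul(Rational(1, 2), Pow(782, -1), Add(8319, -12761)))) = Add(3380512, Mul(-1, Mul(Rational(1, 2), Rational(1, 782), -4442))) = Add(3380512, Mul(-1, Rational(-2221, 782))) = Add(3380512, Rational(2221, 782)) = Rational(2643562605, 782)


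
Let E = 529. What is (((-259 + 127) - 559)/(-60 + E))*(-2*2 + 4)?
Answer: 0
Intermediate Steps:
(((-259 + 127) - 559)/(-60 + E))*(-2*2 + 4) = (((-259 + 127) - 559)/(-60 + 529))*(-2*2 + 4) = ((-132 - 559)/469)*(-4 + 4) = -691*1/469*0 = -691/469*0 = 0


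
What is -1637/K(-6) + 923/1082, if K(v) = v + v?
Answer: 891155/6492 ≈ 137.27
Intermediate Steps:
K(v) = 2*v
-1637/K(-6) + 923/1082 = -1637/(2*(-6)) + 923/1082 = -1637/(-12) + 923*(1/1082) = -1637*(-1/12) + 923/1082 = 1637/12 + 923/1082 = 891155/6492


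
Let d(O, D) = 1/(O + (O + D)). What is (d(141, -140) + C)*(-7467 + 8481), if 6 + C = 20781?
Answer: 1495675857/71 ≈ 2.1066e+7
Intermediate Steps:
d(O, D) = 1/(D + 2*O) (d(O, D) = 1/(O + (D + O)) = 1/(D + 2*O))
C = 20775 (C = -6 + 20781 = 20775)
(d(141, -140) + C)*(-7467 + 8481) = (1/(-140 + 2*141) + 20775)*(-7467 + 8481) = (1/(-140 + 282) + 20775)*1014 = (1/142 + 20775)*1014 = (2950051/142)*1014 = 1495675857/71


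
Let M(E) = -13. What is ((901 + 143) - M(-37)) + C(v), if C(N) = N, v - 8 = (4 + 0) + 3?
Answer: 1072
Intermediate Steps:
v = 15 (v = 8 + ((4 + 0) + 3) = 8 + (4 + 3) = 8 + 7 = 15)
((901 + 143) - M(-37)) + C(v) = ((901 + 143) - 1*(-13)) + 15 = (1044 + 13) + 15 = 1057 + 15 = 1072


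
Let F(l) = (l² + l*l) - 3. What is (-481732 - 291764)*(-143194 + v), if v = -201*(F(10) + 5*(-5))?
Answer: 137501289936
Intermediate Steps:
F(l) = -3 + 2*l² (F(l) = (l² + l²) - 3 = 2*l² - 3 = -3 + 2*l²)
v = -34572 (v = -201*((-3 + 2*10²) + 5*(-5)) = -201*((-3 + 2*100) - 25) = -201*((-3 + 200) - 25) = -201*(197 - 25) = -201*172 = -34572)
(-481732 - 291764)*(-143194 + v) = (-481732 - 291764)*(-143194 - 34572) = -773496*(-177766) = 137501289936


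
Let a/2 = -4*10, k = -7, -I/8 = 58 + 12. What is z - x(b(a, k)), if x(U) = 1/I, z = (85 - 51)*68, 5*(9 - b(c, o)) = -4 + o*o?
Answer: 1294721/560 ≈ 2312.0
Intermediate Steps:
I = -560 (I = -8*(58 + 12) = -8*70 = -560)
a = -80 (a = 2*(-4*10) = 2*(-40) = -80)
b(c, o) = 49/5 - o**2/5 (b(c, o) = 9 - (-4 + o*o)/5 = 9 - (-4 + o**2)/5 = 9 + (4/5 - o**2/5) = 49/5 - o**2/5)
z = 2312 (z = 34*68 = 2312)
x(U) = -1/560 (x(U) = 1/(-560) = -1/560)
z - x(b(a, k)) = 2312 - 1*(-1/560) = 2312 + 1/560 = 1294721/560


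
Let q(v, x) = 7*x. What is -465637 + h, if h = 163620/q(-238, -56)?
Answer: -45673331/98 ≈ -4.6605e+5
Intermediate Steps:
h = -40905/98 (h = 163620/((7*(-56))) = 163620/(-392) = 163620*(-1/392) = -40905/98 ≈ -417.40)
-465637 + h = -465637 - 40905/98 = -45673331/98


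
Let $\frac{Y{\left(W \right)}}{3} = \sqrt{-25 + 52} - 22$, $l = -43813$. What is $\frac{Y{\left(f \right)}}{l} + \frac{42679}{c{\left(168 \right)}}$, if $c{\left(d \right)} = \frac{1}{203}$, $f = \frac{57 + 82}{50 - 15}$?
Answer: $\frac{34508062777}{3983} - \frac{9 \sqrt{3}}{43813} \approx 8.6638 \cdot 10^{6}$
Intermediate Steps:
$f = \frac{139}{35} \approx 3.9714$
$Y{\left(W \right)} = -66 + 9 \sqrt{3}$ ($Y{\left(W \right)} = 3 \left(\sqrt{-25 + 52} - 22\right) = 3 \left(\sqrt{27} - 22\right) = 3 \left(3 \sqrt{3} - 22\right) = 3 \left(-22 + 3 \sqrt{3}\right) = -66 + 9 \sqrt{3}$)
$c{\left(d \right)} = \frac{1}{203}$
$\frac{Y{\left(f \right)}}{l} + \frac{42679}{c{\left(168 \right)}} = \frac{-66 + 9 \sqrt{3}}{-43813} + 42679 \frac{1}{\frac{1}{203}} = \left(-66 + 9 \sqrt{3}\right) \left(- \frac{1}{43813}\right) + 42679 \cdot 203 = \left(\frac{6}{3983} - \frac{9 \sqrt{3}}{43813}\right) + 8663837 = \frac{34508062777}{3983} - \frac{9 \sqrt{3}}{43813}$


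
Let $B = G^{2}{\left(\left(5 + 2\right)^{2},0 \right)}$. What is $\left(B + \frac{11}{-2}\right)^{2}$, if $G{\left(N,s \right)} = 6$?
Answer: $\frac{3721}{4} \approx 930.25$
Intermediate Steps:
$B = 36$ ($B = 6^{2} = 36$)
$\left(B + \frac{11}{-2}\right)^{2} = \left(36 + \frac{11}{-2}\right)^{2} = \left(36 + 11 \left(- \frac{1}{2}\right)\right)^{2} = \left(36 - \frac{11}{2}\right)^{2} = \left(\frac{61}{2}\right)^{2} = \frac{3721}{4}$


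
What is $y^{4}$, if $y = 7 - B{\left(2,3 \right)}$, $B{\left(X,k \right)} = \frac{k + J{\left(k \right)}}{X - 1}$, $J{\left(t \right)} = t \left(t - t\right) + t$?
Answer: $1$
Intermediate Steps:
$J{\left(t \right)} = t$ ($J{\left(t \right)} = t 0 + t = 0 + t = t$)
$B{\left(X,k \right)} = \frac{2 k}{-1 + X}$ ($B{\left(X,k \right)} = \frac{k + k}{X - 1} = \frac{2 k}{-1 + X}$)
$y = 1$ ($y = 7 - 2 \cdot 3 \frac{1}{-1 + 2} = 7 - 2 \cdot 3 \cdot 1^{-1} = 7 - 2 \cdot 3 \cdot 1 = 7 - 6 = 1$)
$y^{4} = 1^{4} = 1$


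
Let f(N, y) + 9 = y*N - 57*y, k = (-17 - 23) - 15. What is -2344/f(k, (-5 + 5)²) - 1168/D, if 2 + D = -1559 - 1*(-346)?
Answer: 317608/1215 ≈ 261.41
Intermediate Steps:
D = -1215 (D = -2 + (-1559 - 1*(-346)) = -2 + (-1559 + 346) = -2 - 1213 = -1215)
k = -55 (k = -40 - 15 = -55)
f(N, y) = -9 - 57*y + N*y (f(N, y) = -9 + (y*N - 57*y) = -9 + (N*y - 57*y) = -9 + (-57*y + N*y) = -9 - 57*y + N*y)
-2344/f(k, (-5 + 5)²) - 1168/D = -2344/(-9 - 57*(-5 + 5)² - 55*(-5 + 5)²) - 1168/(-1215) = -2344/(-9 - 57*0² - 55*0²) - 1168*(-1/1215) = -2344/(-9 - 57*0 - 55*0) + 1168/1215 = -2344/(-9 + 0 + 0) + 1168/1215 = -2344/(-9) + 1168/1215 = -2344*(-⅑) + 1168/1215 = 2344/9 + 1168/1215 = 317608/1215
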